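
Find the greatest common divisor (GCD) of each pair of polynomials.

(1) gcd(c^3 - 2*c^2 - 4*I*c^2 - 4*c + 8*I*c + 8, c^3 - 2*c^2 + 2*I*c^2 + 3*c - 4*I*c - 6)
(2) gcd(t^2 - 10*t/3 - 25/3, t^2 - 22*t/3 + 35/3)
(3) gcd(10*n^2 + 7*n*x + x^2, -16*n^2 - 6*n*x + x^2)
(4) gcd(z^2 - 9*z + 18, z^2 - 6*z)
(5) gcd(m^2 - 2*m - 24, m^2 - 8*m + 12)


(1) = gcd((c - 2)*(c - 2*I)^2, (c - 2)*(c - I)*(c + 3*I)) = c - 2
(2) = t - 5
(3) = gcd((2*n + x)*(5*n + x), (-8*n + x)*(2*n + x)) = 2*n + x
(4) = gcd((z - 6)*(z - 3), z*(z - 6)) = z - 6
(5) = gcd((m - 6)*(m + 4), (m - 6)*(m - 2)) = m - 6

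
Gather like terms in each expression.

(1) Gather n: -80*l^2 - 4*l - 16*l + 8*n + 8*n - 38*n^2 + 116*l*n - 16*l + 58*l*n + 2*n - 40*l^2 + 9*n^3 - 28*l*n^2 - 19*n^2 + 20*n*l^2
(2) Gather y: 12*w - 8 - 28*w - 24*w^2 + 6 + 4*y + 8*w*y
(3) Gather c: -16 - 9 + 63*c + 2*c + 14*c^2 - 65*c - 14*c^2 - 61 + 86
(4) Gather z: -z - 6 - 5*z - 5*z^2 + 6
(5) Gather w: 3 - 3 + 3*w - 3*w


(1) = -120*l^2 - 36*l + 9*n^3 + n^2*(-28*l - 57) + n*(20*l^2 + 174*l + 18)
(2) = -24*w^2 - 16*w + y*(8*w + 4) - 2
(3) = 0
(4) = -5*z^2 - 6*z
(5) = 0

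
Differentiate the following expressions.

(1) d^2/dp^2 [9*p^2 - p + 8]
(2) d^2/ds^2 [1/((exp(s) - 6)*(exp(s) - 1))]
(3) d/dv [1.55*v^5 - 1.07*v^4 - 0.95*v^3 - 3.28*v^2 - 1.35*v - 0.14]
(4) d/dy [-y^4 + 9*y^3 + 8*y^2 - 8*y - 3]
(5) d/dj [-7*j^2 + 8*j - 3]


(1) = 18
(2) = (4*exp(3*s) - 21*exp(2*s) + 25*exp(s) + 42)*exp(s)/(exp(6*s) - 21*exp(5*s) + 165*exp(4*s) - 595*exp(3*s) + 990*exp(2*s) - 756*exp(s) + 216)
(3) = 7.75*v^4 - 4.28*v^3 - 2.85*v^2 - 6.56*v - 1.35
(4) = -4*y^3 + 27*y^2 + 16*y - 8
(5) = 8 - 14*j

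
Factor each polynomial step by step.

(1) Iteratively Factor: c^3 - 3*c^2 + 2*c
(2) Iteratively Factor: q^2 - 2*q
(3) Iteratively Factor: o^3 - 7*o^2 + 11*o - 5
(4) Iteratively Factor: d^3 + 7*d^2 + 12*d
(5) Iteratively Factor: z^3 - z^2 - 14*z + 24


(1) = (c)*(c^2 - 3*c + 2) = c*(c - 1)*(c - 2)
(2) = (q)*(q - 2)
(3) = (o - 5)*(o^2 - 2*o + 1) = (o - 5)*(o - 1)*(o - 1)
(4) = (d + 4)*(d^2 + 3*d) = d*(d + 4)*(d + 3)
(5) = (z + 4)*(z^2 - 5*z + 6) = (z - 2)*(z + 4)*(z - 3)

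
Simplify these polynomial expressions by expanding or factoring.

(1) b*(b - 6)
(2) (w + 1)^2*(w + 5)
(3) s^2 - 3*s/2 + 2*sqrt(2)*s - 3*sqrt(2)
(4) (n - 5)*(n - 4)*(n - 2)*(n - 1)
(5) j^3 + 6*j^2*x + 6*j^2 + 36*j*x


(1) = b^2 - 6*b
(2) = w^3 + 7*w^2 + 11*w + 5
(3) = (s - 3/2)*(s + 2*sqrt(2))
(4) = n^4 - 12*n^3 + 49*n^2 - 78*n + 40
(5) = j*(j + 6)*(j + 6*x)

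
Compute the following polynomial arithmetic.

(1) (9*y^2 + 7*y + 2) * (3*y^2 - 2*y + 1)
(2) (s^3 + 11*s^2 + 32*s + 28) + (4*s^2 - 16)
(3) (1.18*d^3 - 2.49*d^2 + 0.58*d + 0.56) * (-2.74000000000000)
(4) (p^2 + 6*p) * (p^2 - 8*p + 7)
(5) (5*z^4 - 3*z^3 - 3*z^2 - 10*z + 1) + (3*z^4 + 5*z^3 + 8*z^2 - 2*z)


(1) = 27*y^4 + 3*y^3 + y^2 + 3*y + 2
(2) = s^3 + 15*s^2 + 32*s + 12
(3) = -3.2332*d^3 + 6.8226*d^2 - 1.5892*d - 1.5344
(4) = p^4 - 2*p^3 - 41*p^2 + 42*p
(5) = 8*z^4 + 2*z^3 + 5*z^2 - 12*z + 1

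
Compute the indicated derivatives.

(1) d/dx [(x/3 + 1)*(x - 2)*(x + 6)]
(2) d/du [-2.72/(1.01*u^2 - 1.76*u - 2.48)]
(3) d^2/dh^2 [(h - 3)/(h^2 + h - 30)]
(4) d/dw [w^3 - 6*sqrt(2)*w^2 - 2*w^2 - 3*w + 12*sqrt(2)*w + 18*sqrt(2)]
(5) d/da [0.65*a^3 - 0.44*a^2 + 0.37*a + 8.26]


(1) = x*(3*x + 14)/3
(2) = (5.4944*u - 4.7872)/(-1.01*u^2 + 1.76*u + 2.48)^2
(3) = 2*((2 - 3*h)*(h^2 + h - 30) + (h - 3)*(2*h + 1)^2)/(h^2 + h - 30)^3
(4) = 3*w^2 - 12*sqrt(2)*w - 4*w - 3 + 12*sqrt(2)
(5) = 1.95*a^2 - 0.88*a + 0.37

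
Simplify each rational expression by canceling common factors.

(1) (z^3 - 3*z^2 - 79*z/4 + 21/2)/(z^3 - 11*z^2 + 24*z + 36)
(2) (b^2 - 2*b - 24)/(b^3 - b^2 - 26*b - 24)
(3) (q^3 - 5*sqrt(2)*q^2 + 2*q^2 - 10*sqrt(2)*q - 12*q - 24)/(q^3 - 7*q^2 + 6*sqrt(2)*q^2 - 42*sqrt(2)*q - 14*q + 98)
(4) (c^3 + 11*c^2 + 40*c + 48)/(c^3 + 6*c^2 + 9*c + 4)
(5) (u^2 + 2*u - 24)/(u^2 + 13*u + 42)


(1) = (4*z^2 + 12*z - 7)/(4*z^2 - 20*z - 24)
(2) = 1/(b + 1)
(3) = (q^3 + q^2*(2 - 5*sqrt(2)) + q*(-10*sqrt(2) - 12) - 24)/(q^3 + q^2*(-7 + 6*sqrt(2)) + q*(-42*sqrt(2) - 14) + 98)
(4) = (c^2 + 7*c + 12)/(c^2 + 2*c + 1)
(5) = (u - 4)/(u + 7)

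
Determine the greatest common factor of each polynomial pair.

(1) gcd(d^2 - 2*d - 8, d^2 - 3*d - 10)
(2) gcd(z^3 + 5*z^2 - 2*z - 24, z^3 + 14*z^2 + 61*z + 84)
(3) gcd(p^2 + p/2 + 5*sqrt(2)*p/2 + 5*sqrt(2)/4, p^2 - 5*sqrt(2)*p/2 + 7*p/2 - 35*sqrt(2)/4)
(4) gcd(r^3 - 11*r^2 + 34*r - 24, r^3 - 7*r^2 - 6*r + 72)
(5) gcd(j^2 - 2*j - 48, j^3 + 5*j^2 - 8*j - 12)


(1) = gcd((d - 4)*(d + 2), (d - 5)*(d + 2)) = d + 2
(2) = z^2 + 7*z + 12
(3) = gcd((p + 1/2)*(p + 5*sqrt(2)/2), (p + 7/2)*(p - 5*sqrt(2)/2)) = 1
(4) = r^2 - 10*r + 24
(5) = gcd((j - 8)*(j + 6), (j - 2)*(j + 1)*(j + 6)) = j + 6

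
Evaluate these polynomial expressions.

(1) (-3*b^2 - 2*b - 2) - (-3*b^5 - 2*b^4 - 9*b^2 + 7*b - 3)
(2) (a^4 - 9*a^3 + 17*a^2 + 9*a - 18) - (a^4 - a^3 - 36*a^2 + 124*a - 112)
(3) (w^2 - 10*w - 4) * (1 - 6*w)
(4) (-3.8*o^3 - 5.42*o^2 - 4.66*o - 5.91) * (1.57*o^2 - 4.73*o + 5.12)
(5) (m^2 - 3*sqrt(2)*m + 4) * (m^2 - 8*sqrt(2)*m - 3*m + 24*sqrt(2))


(1) = 3*b^5 + 2*b^4 + 6*b^2 - 9*b + 1
(2) = -8*a^3 + 53*a^2 - 115*a + 94
(3) = -6*w^3 + 61*w^2 + 14*w - 4
(4) = -5.966*o^5 + 9.4646*o^4 - 1.1356*o^3 - 14.9873*o^2 + 4.0951*o - 30.2592
(5) = m^4 - 11*sqrt(2)*m^3 - 3*m^3 + 33*sqrt(2)*m^2 + 52*m^2 - 156*m - 32*sqrt(2)*m + 96*sqrt(2)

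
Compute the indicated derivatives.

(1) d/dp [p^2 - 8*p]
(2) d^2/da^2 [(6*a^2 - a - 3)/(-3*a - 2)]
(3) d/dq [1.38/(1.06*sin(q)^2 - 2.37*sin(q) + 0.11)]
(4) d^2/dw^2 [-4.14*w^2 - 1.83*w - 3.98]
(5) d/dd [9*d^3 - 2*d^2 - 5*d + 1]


(1) = 2*p - 8
(2) = -6/(27*a^3 + 54*a^2 + 36*a + 8)
(3) = (3.2706 - 2.9256*sin(q))*cos(q)/(1.06*sin(q)^2 - 2.37*sin(q) + 0.11)^2
(4) = -8.28000000000000
(5) = 27*d^2 - 4*d - 5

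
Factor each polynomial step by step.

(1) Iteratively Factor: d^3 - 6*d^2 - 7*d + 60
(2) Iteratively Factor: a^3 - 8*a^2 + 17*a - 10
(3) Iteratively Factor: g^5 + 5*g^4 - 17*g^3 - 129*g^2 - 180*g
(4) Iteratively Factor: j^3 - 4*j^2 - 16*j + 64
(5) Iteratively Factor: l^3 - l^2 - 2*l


(1) = (d - 5)*(d^2 - d - 12) = (d - 5)*(d + 3)*(d - 4)
(2) = (a - 2)*(a^2 - 6*a + 5) = (a - 2)*(a - 1)*(a - 5)
(3) = (g + 3)*(g^4 + 2*g^3 - 23*g^2 - 60*g) = (g - 5)*(g + 3)*(g^3 + 7*g^2 + 12*g) = (g - 5)*(g + 3)^2*(g^2 + 4*g) = g*(g - 5)*(g + 3)^2*(g + 4)
(4) = (j - 4)*(j^2 - 16) = (j - 4)*(j + 4)*(j - 4)
(5) = (l + 1)*(l^2 - 2*l) = (l - 2)*(l + 1)*(l)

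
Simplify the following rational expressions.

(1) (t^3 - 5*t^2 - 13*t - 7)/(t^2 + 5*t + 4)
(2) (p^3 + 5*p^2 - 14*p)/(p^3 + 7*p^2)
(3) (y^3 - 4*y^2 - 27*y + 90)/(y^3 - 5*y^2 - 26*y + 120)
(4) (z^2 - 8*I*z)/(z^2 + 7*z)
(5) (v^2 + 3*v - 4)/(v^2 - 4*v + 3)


(1) = (t^2 - 6*t - 7)/(t + 4)
(2) = (p - 2)/p
(3) = (y - 3)/(y - 4)
(4) = (z - 8*I)/(z + 7)
(5) = (v + 4)/(v - 3)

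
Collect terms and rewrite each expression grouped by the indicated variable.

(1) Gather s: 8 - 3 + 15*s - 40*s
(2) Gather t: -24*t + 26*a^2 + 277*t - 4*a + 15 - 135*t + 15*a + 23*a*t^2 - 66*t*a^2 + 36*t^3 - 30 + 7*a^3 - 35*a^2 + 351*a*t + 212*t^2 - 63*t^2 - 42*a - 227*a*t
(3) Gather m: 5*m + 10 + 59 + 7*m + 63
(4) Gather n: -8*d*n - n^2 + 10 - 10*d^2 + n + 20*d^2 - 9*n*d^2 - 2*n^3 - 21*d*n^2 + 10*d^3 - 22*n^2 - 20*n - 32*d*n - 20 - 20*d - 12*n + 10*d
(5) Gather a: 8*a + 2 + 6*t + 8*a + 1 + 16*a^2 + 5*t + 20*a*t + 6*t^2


(1) = 5 - 25*s
(2) = 7*a^3 - 9*a^2 - 31*a + 36*t^3 + t^2*(23*a + 149) + t*(-66*a^2 + 124*a + 118) - 15
(3) = 12*m + 132
(4) = 10*d^3 + 10*d^2 - 10*d - 2*n^3 + n^2*(-21*d - 23) + n*(-9*d^2 - 40*d - 31) - 10
(5) = 16*a^2 + a*(20*t + 16) + 6*t^2 + 11*t + 3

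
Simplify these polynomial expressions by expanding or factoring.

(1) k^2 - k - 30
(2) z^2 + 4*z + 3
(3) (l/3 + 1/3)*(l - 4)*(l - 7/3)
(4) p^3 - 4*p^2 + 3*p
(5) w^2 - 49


(1) = (k - 6)*(k + 5)
(2) = (z + 1)*(z + 3)
(3) = l^3/3 - 16*l^2/9 + l + 28/9
(4) = p*(p - 3)*(p - 1)
(5) = (w - 7)*(w + 7)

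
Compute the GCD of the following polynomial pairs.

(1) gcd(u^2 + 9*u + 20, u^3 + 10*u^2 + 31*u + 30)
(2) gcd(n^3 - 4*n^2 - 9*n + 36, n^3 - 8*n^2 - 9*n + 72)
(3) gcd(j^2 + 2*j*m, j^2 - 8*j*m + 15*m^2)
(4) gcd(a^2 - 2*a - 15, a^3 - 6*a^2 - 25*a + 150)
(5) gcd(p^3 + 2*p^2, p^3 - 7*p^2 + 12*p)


(1) = u + 5
(2) = gcd((n - 4)*(n - 3)*(n + 3), (n - 8)*(n - 3)*(n + 3)) = n^2 - 9
(3) = gcd(j*(j + 2*m), (j - 5*m)*(j - 3*m)) = 1
(4) = gcd((a - 5)*(a + 3), (a - 6)*(a - 5)*(a + 5)) = a - 5
(5) = p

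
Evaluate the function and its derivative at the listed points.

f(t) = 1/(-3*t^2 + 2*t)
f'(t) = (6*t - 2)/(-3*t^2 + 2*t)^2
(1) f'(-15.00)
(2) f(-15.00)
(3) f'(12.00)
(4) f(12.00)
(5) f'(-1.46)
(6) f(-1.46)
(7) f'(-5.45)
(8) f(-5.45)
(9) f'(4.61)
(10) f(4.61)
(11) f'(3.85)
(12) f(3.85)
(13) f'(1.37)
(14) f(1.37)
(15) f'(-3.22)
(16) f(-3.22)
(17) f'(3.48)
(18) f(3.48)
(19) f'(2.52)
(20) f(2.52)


(1) = -0.00
(2) = -0.00
(3) = 0.00
(4) = -0.00
(5) = -0.12
(6) = -0.11
(7) = -0.00
(8) = -0.01
(9) = 0.01
(10) = -0.02
(11) = 0.02
(12) = -0.03
(13) = 0.74
(14) = -0.35
(15) = -0.02
(16) = -0.03
(17) = 0.02
(18) = -0.03
(19) = 0.07
(20) = -0.07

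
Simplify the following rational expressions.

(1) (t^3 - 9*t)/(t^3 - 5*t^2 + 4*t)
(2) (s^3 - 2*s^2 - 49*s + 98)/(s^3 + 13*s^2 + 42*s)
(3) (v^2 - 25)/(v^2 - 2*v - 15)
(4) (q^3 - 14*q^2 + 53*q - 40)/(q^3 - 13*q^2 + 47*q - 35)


(1) = (t^2 - 9)/(t^2 - 5*t + 4)
(2) = (s^2 - 9*s + 14)/(s^2 + 6*s)
(3) = (v + 5)/(v + 3)
(4) = (q - 8)/(q - 7)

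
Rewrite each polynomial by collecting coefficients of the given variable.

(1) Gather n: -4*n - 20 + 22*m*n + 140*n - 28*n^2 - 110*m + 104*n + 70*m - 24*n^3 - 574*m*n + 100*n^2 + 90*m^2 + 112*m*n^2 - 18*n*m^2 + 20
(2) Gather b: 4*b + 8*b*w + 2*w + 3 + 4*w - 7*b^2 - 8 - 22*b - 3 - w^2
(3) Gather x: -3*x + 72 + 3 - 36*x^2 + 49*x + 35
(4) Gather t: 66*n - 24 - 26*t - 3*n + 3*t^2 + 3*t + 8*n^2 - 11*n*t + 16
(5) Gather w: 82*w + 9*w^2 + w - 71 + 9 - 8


(1) = 90*m^2 - 40*m - 24*n^3 + n^2*(112*m + 72) + n*(-18*m^2 - 552*m + 240)
(2) = -7*b^2 + b*(8*w - 18) - w^2 + 6*w - 8
(3) = -36*x^2 + 46*x + 110
(4) = 8*n^2 + 63*n + 3*t^2 + t*(-11*n - 23) - 8
(5) = 9*w^2 + 83*w - 70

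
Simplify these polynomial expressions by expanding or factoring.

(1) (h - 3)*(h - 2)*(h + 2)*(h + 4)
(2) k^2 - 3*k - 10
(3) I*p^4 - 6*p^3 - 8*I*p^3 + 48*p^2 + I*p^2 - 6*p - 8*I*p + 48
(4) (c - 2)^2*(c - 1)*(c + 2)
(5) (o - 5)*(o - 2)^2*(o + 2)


(1) = h^4 + h^3 - 16*h^2 - 4*h + 48
(2) = (k - 5)*(k + 2)
(3) = (p - 8)*(p + I)*(p + 6*I)*(I*p + 1)
(4) = c^4 - 3*c^3 - 2*c^2 + 12*c - 8
(5) = o^4 - 7*o^3 + 6*o^2 + 28*o - 40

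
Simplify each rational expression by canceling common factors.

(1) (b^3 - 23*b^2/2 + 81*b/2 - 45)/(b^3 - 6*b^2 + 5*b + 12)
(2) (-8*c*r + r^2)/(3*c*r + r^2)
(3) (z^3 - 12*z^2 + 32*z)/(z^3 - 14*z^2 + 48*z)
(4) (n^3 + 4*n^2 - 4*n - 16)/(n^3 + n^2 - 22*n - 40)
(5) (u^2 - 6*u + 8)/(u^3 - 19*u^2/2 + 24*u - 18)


(1) = (2*b^2 - 17*b + 30)/(2*b^2 - 6*b - 8)
(2) = (-8*c + r)/(3*c + r)
(3) = (z - 4)/(z - 6)
(4) = (n - 2)/(n - 5)
(5) = (2*u - 8)/(2*u^2 - 15*u + 18)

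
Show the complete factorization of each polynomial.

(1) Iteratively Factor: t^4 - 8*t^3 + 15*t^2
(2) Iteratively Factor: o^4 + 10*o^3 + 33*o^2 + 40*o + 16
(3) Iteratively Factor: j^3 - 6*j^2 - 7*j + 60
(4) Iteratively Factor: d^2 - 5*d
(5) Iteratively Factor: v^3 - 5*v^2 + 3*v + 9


(1) = (t - 5)*(t^3 - 3*t^2) = (t - 5)*(t - 3)*(t^2) = t*(t - 5)*(t - 3)*(t)
(2) = (o + 1)*(o^3 + 9*o^2 + 24*o + 16) = (o + 1)^2*(o^2 + 8*o + 16) = (o + 1)^2*(o + 4)*(o + 4)
(3) = (j - 4)*(j^2 - 2*j - 15) = (j - 5)*(j - 4)*(j + 3)
(4) = (d - 5)*(d)
(5) = (v - 3)*(v^2 - 2*v - 3) = (v - 3)*(v + 1)*(v - 3)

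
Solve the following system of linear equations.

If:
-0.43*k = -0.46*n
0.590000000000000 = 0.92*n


Then:
k = 0.69
n = 0.64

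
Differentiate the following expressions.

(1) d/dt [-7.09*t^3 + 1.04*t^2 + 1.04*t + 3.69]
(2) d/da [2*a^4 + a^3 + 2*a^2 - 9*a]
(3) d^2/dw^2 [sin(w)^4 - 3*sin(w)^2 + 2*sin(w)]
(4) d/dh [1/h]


(1) = -21.27*t^2 + 2.08*t + 1.04
(2) = 8*a^3 + 3*a^2 + 4*a - 9
(3) = -16*sin(w)^4 + 24*sin(w)^2 - 2*sin(w) - 6
(4) = -1/h^2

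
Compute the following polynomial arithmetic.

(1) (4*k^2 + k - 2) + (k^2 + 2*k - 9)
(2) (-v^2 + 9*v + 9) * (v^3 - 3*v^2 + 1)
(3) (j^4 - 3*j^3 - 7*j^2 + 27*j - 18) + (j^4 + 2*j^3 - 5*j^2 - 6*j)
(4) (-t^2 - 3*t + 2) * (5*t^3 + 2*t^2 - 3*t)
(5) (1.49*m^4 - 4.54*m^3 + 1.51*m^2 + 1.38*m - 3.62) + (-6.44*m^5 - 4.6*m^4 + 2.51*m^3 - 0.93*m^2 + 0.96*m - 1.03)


(1) = 5*k^2 + 3*k - 11
(2) = -v^5 + 12*v^4 - 18*v^3 - 28*v^2 + 9*v + 9
(3) = 2*j^4 - j^3 - 12*j^2 + 21*j - 18
(4) = -5*t^5 - 17*t^4 + 7*t^3 + 13*t^2 - 6*t
(5) = -6.44*m^5 - 3.11*m^4 - 2.03*m^3 + 0.58*m^2 + 2.34*m - 4.65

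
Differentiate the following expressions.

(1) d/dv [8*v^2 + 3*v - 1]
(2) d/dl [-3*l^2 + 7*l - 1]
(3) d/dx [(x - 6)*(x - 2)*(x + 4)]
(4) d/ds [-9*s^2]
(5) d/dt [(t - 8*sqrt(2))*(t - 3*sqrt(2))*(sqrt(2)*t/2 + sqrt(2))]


(1) = 16*v + 3
(2) = 7 - 6*l
(3) = 3*x^2 - 8*x - 20
(4) = -18*s
(5) = 3*sqrt(2)*t^2/2 - 22*t + 2*sqrt(2)*t - 22 + 24*sqrt(2)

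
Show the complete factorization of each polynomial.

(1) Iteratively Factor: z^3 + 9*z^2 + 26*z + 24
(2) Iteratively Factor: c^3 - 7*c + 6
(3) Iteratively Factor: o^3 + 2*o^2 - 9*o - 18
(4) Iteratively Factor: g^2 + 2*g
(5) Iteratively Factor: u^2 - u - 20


(1) = (z + 4)*(z^2 + 5*z + 6) = (z + 3)*(z + 4)*(z + 2)
(2) = (c + 3)*(c^2 - 3*c + 2) = (c - 2)*(c + 3)*(c - 1)
(3) = (o - 3)*(o^2 + 5*o + 6) = (o - 3)*(o + 3)*(o + 2)
(4) = (g + 2)*(g)
(5) = (u - 5)*(u + 4)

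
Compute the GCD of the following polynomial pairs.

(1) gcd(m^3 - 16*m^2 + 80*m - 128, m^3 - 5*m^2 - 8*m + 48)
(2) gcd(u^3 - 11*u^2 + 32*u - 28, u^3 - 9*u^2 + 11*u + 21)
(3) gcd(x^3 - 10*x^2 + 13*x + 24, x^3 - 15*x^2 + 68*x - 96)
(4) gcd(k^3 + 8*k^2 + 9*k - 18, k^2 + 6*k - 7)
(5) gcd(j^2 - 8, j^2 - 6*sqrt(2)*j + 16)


(1) = gcd((m - 8)*(m - 4)^2, (m - 4)^2*(m + 3)) = m^2 - 8*m + 16
(2) = gcd((u - 7)*(u - 2)^2, (u - 7)*(u - 3)*(u + 1)) = u - 7
(3) = x^2 - 11*x + 24
(4) = k - 1
(5) = j - 2*sqrt(2)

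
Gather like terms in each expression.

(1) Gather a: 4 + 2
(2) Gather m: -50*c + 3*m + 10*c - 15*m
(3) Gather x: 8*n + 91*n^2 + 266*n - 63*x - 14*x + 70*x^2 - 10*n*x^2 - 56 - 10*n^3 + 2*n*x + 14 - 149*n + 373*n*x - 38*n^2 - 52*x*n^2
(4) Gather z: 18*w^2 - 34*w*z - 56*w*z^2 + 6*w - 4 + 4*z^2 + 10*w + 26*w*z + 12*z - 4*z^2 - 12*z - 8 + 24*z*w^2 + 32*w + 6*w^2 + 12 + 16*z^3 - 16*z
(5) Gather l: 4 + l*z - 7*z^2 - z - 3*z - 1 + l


(1) = 6
(2) = -40*c - 12*m
(3) = -10*n^3 + 53*n^2 + 125*n + x^2*(70 - 10*n) + x*(-52*n^2 + 375*n - 77) - 42
(4) = 24*w^2 - 56*w*z^2 + 48*w + 16*z^3 + z*(24*w^2 - 8*w - 16)
(5) = l*(z + 1) - 7*z^2 - 4*z + 3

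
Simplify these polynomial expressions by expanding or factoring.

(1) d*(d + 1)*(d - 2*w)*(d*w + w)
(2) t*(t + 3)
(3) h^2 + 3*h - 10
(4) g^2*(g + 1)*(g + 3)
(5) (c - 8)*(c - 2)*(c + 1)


(1) = d^4*w - 2*d^3*w^2 + 2*d^3*w - 4*d^2*w^2 + d^2*w - 2*d*w^2
(2) = t^2 + 3*t
(3) = (h - 2)*(h + 5)
(4) = g^4 + 4*g^3 + 3*g^2
(5) = c^3 - 9*c^2 + 6*c + 16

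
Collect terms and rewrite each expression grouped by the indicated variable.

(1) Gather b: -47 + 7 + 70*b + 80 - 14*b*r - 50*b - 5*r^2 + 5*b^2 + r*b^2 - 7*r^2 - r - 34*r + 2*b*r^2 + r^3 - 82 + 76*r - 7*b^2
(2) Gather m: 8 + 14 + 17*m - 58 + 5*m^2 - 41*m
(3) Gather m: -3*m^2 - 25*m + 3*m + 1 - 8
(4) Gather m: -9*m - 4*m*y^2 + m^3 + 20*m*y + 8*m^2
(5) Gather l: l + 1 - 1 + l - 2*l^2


(1) = b^2*(r - 2) + b*(2*r^2 - 14*r + 20) + r^3 - 12*r^2 + 41*r - 42
(2) = 5*m^2 - 24*m - 36
(3) = -3*m^2 - 22*m - 7
(4) = m^3 + 8*m^2 + m*(-4*y^2 + 20*y - 9)
(5) = -2*l^2 + 2*l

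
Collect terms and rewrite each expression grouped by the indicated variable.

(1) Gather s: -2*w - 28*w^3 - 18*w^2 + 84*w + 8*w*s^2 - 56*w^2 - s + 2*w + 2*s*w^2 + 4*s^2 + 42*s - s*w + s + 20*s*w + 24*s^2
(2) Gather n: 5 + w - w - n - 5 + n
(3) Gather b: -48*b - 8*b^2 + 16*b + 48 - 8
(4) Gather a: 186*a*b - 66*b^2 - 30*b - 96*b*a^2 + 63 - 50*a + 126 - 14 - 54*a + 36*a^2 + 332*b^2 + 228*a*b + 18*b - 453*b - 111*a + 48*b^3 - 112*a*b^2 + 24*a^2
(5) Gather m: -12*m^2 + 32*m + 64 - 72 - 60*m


(1) = s^2*(8*w + 28) + s*(2*w^2 + 19*w + 42) - 28*w^3 - 74*w^2 + 84*w
(2) = 0
(3) = -8*b^2 - 32*b + 40
(4) = a^2*(60 - 96*b) + a*(-112*b^2 + 414*b - 215) + 48*b^3 + 266*b^2 - 465*b + 175
(5) = -12*m^2 - 28*m - 8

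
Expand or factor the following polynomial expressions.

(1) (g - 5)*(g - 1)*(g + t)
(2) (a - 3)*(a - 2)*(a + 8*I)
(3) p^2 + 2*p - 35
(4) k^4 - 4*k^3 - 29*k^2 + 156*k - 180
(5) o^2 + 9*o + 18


(1) = g^3 + g^2*t - 6*g^2 - 6*g*t + 5*g + 5*t
(2) = a^3 - 5*a^2 + 8*I*a^2 + 6*a - 40*I*a + 48*I
(3) = (p - 5)*(p + 7)
(4) = (k - 5)*(k - 3)*(k - 2)*(k + 6)
(5) = (o + 3)*(o + 6)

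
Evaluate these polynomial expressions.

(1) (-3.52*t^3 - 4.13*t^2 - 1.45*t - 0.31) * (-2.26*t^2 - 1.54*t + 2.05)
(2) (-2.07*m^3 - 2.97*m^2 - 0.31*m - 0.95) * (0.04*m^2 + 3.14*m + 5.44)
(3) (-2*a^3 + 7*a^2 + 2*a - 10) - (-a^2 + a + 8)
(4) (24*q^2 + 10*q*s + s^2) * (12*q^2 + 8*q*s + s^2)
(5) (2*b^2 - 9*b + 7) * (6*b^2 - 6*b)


(1) = 7.9552*t^5 + 14.7546*t^4 + 2.4212*t^3 - 5.5329*t^2 - 2.4951*t - 0.6355
(2) = -0.0828*m^5 - 6.6186*m^4 - 20.599*m^3 - 17.1682*m^2 - 4.6694*m - 5.168
(3) = -2*a^3 + 8*a^2 + a - 18
(4) = 288*q^4 + 312*q^3*s + 116*q^2*s^2 + 18*q*s^3 + s^4
(5) = 12*b^4 - 66*b^3 + 96*b^2 - 42*b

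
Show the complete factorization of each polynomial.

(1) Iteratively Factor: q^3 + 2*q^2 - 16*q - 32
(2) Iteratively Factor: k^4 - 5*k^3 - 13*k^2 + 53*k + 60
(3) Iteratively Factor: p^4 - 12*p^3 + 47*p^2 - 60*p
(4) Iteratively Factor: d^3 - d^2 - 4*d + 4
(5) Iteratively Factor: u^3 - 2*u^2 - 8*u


(1) = (q + 2)*(q^2 - 16) = (q + 2)*(q + 4)*(q - 4)
(2) = (k + 3)*(k^3 - 8*k^2 + 11*k + 20) = (k - 5)*(k + 3)*(k^2 - 3*k - 4) = (k - 5)*(k + 1)*(k + 3)*(k - 4)
(3) = (p)*(p^3 - 12*p^2 + 47*p - 60) = p*(p - 5)*(p^2 - 7*p + 12) = p*(p - 5)*(p - 4)*(p - 3)
(4) = (d - 2)*(d^2 + d - 2) = (d - 2)*(d - 1)*(d + 2)
(5) = (u + 2)*(u^2 - 4*u) = u*(u + 2)*(u - 4)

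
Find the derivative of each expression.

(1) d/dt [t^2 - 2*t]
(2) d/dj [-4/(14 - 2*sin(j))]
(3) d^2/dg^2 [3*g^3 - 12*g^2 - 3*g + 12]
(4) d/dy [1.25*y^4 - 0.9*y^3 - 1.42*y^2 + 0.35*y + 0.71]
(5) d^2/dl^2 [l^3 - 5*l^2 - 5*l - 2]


(1) = 2*t - 2
(2) = -2*cos(j)/(sin(j) - 7)^2
(3) = 18*g - 24
(4) = 5.0*y^3 - 2.7*y^2 - 2.84*y + 0.35
(5) = 6*l - 10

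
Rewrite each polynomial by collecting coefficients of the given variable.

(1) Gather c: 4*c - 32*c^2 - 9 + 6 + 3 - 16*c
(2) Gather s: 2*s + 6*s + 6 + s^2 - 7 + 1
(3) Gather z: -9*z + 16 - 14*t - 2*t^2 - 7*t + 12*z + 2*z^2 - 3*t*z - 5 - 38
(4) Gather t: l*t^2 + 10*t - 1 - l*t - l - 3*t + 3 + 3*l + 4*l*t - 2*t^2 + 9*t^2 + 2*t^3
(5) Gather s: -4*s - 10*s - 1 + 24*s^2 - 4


(1) = -32*c^2 - 12*c
(2) = s^2 + 8*s
(3) = -2*t^2 - 21*t + 2*z^2 + z*(3 - 3*t) - 27
(4) = 2*l + 2*t^3 + t^2*(l + 7) + t*(3*l + 7) + 2
(5) = 24*s^2 - 14*s - 5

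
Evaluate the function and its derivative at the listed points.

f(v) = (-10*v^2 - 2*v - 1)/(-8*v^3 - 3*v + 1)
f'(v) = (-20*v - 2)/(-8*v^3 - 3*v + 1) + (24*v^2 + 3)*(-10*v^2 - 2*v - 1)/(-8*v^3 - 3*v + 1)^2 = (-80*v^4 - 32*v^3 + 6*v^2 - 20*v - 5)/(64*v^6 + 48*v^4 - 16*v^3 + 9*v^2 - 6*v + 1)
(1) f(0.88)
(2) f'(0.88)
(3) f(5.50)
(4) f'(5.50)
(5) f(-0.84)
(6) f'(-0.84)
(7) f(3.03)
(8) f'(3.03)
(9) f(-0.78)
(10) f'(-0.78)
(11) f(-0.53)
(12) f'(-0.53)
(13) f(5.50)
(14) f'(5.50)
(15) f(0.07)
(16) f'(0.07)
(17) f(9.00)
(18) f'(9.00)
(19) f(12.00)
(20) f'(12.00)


(1) = 1.48
(2) = -1.74
(3) = 0.23
(4) = -0.04
(5) = -0.77
(6) = -0.07
(7) = 0.43
(8) = -0.14
(9) = -0.77
(10) = -0.00
(11) = -0.73
(12) = 0.40
(13) = 0.23
(14) = -0.04
(15) = -1.51
(16) = -10.30
(17) = 0.14
(18) = -0.02
(19) = 0.11
(20) = -0.01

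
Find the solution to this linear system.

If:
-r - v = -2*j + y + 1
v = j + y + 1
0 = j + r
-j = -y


Then:
No Solution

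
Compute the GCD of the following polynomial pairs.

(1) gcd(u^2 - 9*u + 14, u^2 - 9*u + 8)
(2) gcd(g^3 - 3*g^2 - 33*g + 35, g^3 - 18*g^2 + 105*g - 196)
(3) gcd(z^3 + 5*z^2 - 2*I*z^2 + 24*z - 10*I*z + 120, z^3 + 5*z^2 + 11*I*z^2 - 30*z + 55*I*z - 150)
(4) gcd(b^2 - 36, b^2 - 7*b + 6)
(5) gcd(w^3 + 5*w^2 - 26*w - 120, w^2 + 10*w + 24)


(1) = gcd((u - 7)*(u - 2), (u - 8)*(u - 1)) = 1
(2) = g - 7
(3) = z + 5
(4) = gcd((b - 6)*(b + 6), (b - 6)*(b - 1)) = b - 6
(5) = w^2 + 10*w + 24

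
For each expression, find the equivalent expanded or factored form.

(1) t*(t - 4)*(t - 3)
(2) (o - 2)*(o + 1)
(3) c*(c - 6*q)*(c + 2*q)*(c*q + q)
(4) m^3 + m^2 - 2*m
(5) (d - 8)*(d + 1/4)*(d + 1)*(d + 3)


(1) = t^3 - 7*t^2 + 12*t
(2) = o^2 - o - 2
(3) = c^4*q - 4*c^3*q^2 + c^3*q - 12*c^2*q^3 - 4*c^2*q^2 - 12*c*q^3
(4) = m*(m - 1)*(m + 2)
(5) = d^4 - 15*d^3/4 - 30*d^2 - 125*d/4 - 6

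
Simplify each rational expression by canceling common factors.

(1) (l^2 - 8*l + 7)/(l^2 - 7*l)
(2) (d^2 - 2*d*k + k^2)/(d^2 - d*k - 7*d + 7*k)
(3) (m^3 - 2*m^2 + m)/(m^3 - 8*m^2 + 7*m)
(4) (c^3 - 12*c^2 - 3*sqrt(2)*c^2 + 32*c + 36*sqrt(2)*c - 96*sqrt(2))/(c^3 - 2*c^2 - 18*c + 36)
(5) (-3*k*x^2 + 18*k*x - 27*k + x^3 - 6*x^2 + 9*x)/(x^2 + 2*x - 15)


(1) = (l - 1)/l
(2) = (d - k)/(d - 7)
(3) = (m - 1)/(m - 7)
(4) = (c^2 - 12*c + 32)/(c^2 + c*(-2 + 3*sqrt(2)) - 6*sqrt(2))
(5) = (-3*k*x + 9*k + x^2 - 3*x)/(x + 5)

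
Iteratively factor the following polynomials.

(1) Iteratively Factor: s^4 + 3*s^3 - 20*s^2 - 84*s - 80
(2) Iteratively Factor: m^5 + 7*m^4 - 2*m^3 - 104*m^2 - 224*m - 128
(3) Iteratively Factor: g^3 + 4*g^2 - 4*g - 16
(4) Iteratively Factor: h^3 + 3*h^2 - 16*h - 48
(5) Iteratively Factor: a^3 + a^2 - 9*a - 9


(1) = (s + 4)*(s^3 - s^2 - 16*s - 20) = (s - 5)*(s + 4)*(s^2 + 4*s + 4) = (s - 5)*(s + 2)*(s + 4)*(s + 2)
(2) = (m + 4)*(m^4 + 3*m^3 - 14*m^2 - 48*m - 32) = (m + 2)*(m + 4)*(m^3 + m^2 - 16*m - 16) = (m + 1)*(m + 2)*(m + 4)*(m^2 - 16) = (m + 1)*(m + 2)*(m + 4)^2*(m - 4)
(3) = (g + 4)*(g^2 - 4) = (g - 2)*(g + 4)*(g + 2)
(4) = (h + 3)*(h^2 - 16) = (h + 3)*(h + 4)*(h - 4)
(5) = (a + 1)*(a^2 - 9) = (a - 3)*(a + 1)*(a + 3)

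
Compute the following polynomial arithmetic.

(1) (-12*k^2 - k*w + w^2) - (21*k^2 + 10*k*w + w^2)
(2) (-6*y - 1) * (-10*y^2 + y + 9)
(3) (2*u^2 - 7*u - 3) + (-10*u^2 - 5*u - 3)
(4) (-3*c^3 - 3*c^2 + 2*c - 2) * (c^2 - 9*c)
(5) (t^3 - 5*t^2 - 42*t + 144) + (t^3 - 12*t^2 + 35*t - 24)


(1) = -33*k^2 - 11*k*w
(2) = 60*y^3 + 4*y^2 - 55*y - 9
(3) = -8*u^2 - 12*u - 6
(4) = -3*c^5 + 24*c^4 + 29*c^3 - 20*c^2 + 18*c
(5) = 2*t^3 - 17*t^2 - 7*t + 120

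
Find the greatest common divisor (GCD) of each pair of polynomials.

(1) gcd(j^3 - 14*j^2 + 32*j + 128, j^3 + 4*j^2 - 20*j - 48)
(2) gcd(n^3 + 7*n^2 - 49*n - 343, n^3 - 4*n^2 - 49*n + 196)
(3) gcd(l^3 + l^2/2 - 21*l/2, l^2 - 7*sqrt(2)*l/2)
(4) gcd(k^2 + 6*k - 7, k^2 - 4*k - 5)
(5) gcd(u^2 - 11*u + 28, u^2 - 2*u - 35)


(1) = j + 2
(2) = n^2 - 49
(3) = l
(4) = gcd((k - 1)*(k + 7), (k - 5)*(k + 1)) = 1
(5) = u - 7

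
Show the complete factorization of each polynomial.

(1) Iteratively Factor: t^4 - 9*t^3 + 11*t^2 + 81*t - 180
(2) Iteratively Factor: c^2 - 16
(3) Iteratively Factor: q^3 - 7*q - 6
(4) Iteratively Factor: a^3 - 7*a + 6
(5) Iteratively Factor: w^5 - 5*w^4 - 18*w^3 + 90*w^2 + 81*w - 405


(1) = (t + 3)*(t^3 - 12*t^2 + 47*t - 60) = (t - 4)*(t + 3)*(t^2 - 8*t + 15) = (t - 5)*(t - 4)*(t + 3)*(t - 3)
(2) = (c - 4)*(c + 4)
(3) = (q - 3)*(q^2 + 3*q + 2) = (q - 3)*(q + 1)*(q + 2)
(4) = (a - 1)*(a^2 + a - 6) = (a - 1)*(a + 3)*(a - 2)
(5) = (w - 5)*(w^4 - 18*w^2 + 81) = (w - 5)*(w + 3)*(w^3 - 3*w^2 - 9*w + 27) = (w - 5)*(w - 3)*(w + 3)*(w^2 - 9) = (w - 5)*(w - 3)^2*(w + 3)*(w + 3)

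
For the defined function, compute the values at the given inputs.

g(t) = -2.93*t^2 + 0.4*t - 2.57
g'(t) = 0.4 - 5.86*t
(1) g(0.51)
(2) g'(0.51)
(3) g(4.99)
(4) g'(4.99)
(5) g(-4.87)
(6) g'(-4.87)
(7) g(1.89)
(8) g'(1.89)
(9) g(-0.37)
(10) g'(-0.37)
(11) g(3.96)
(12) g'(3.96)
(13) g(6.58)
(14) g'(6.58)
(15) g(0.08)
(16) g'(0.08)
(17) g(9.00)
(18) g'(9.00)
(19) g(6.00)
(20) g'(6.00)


(1) = -3.13
(2) = -2.59
(3) = -73.53
(4) = -28.84
(5) = -74.01
(6) = 28.94
(7) = -12.28
(8) = -10.68
(9) = -3.12
(10) = 2.57
(11) = -46.93
(12) = -22.81
(13) = -126.80
(14) = -38.16
(15) = -2.56
(16) = -0.07
(17) = -236.30
(18) = -52.34
(19) = -105.65
(20) = -34.76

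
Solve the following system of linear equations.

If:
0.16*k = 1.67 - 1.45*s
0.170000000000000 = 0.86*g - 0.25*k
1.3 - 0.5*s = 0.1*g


Then:
g = -7.65
k = -26.98
s = 4.13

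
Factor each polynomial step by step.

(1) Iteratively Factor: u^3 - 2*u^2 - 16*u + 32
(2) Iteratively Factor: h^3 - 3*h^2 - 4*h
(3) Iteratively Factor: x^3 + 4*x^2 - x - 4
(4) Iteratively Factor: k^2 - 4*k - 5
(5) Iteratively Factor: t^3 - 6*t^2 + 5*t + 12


(1) = (u - 4)*(u^2 + 2*u - 8) = (u - 4)*(u + 4)*(u - 2)
(2) = (h + 1)*(h^2 - 4*h) = h*(h + 1)*(h - 4)
(3) = (x - 1)*(x^2 + 5*x + 4) = (x - 1)*(x + 1)*(x + 4)
(4) = (k - 5)*(k + 1)
(5) = (t + 1)*(t^2 - 7*t + 12) = (t - 3)*(t + 1)*(t - 4)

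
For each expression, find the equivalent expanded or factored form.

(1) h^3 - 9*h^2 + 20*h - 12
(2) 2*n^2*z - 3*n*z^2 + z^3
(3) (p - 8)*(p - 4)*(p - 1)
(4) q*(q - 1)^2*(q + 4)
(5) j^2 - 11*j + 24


(1) = (h - 6)*(h - 2)*(h - 1)
(2) = z*(-2*n + z)*(-n + z)
(3) = p^3 - 13*p^2 + 44*p - 32
(4) = q^4 + 2*q^3 - 7*q^2 + 4*q
(5) = (j - 8)*(j - 3)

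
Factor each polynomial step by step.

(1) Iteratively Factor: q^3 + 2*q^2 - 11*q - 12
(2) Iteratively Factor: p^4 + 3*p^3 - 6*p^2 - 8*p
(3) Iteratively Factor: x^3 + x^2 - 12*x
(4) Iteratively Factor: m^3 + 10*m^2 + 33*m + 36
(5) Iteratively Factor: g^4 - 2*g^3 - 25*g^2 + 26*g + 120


(1) = (q + 4)*(q^2 - 2*q - 3) = (q - 3)*(q + 4)*(q + 1)
(2) = (p)*(p^3 + 3*p^2 - 6*p - 8) = p*(p - 2)*(p^2 + 5*p + 4) = p*(p - 2)*(p + 4)*(p + 1)
(3) = (x + 4)*(x^2 - 3*x) = (x - 3)*(x + 4)*(x)
(4) = (m + 4)*(m^2 + 6*m + 9) = (m + 3)*(m + 4)*(m + 3)
(5) = (g - 5)*(g^3 + 3*g^2 - 10*g - 24) = (g - 5)*(g + 2)*(g^2 + g - 12) = (g - 5)*(g + 2)*(g + 4)*(g - 3)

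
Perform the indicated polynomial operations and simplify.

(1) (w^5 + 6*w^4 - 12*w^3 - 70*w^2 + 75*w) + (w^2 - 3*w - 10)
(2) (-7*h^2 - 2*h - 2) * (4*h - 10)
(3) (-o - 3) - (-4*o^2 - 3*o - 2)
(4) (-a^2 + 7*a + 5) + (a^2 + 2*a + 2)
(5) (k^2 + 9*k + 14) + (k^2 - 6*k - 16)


(1) = w^5 + 6*w^4 - 12*w^3 - 69*w^2 + 72*w - 10
(2) = -28*h^3 + 62*h^2 + 12*h + 20
(3) = 4*o^2 + 2*o - 1
(4) = 9*a + 7
(5) = 2*k^2 + 3*k - 2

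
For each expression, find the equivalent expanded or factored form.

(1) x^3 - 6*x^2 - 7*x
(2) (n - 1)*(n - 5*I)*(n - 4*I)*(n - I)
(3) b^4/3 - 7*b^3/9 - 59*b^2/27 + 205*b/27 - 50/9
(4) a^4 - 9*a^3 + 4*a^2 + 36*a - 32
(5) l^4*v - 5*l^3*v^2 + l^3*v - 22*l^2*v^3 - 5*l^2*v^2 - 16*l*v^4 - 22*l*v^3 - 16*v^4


(1) = x*(x - 7)*(x + 1)
(2) = n^4 - n^3 - 10*I*n^3 - 29*n^2 + 10*I*n^2 + 29*n + 20*I*n - 20*I
(3) = (b/3 + 1)*(b - 2)*(b - 5/3)^2
(4) = (a - 8)*(a - 2)*(a - 1)*(a + 2)
(5) = (l - 8*v)*(l + v)*(l + 2*v)*(l*v + v)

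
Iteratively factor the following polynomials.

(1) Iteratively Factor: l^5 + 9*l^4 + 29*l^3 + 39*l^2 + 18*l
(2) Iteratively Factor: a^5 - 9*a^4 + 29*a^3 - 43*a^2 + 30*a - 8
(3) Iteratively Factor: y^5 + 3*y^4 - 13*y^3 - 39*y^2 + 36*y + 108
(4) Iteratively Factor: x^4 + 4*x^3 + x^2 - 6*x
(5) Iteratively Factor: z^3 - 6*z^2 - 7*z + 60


(1) = (l)*(l^4 + 9*l^3 + 29*l^2 + 39*l + 18) = l*(l + 2)*(l^3 + 7*l^2 + 15*l + 9) = l*(l + 2)*(l + 3)*(l^2 + 4*l + 3) = l*(l + 1)*(l + 2)*(l + 3)*(l + 3)
(2) = (a - 1)*(a^4 - 8*a^3 + 21*a^2 - 22*a + 8) = (a - 2)*(a - 1)*(a^3 - 6*a^2 + 9*a - 4) = (a - 2)*(a - 1)^2*(a^2 - 5*a + 4) = (a - 4)*(a - 2)*(a - 1)^2*(a - 1)
(3) = (y - 3)*(y^4 + 6*y^3 + 5*y^2 - 24*y - 36) = (y - 3)*(y + 2)*(y^3 + 4*y^2 - 3*y - 18) = (y - 3)*(y + 2)*(y + 3)*(y^2 + y - 6) = (y - 3)*(y + 2)*(y + 3)^2*(y - 2)
(4) = (x - 1)*(x^3 + 5*x^2 + 6*x) = (x - 1)*(x + 2)*(x^2 + 3*x) = x*(x - 1)*(x + 2)*(x + 3)
(5) = (z + 3)*(z^2 - 9*z + 20) = (z - 4)*(z + 3)*(z - 5)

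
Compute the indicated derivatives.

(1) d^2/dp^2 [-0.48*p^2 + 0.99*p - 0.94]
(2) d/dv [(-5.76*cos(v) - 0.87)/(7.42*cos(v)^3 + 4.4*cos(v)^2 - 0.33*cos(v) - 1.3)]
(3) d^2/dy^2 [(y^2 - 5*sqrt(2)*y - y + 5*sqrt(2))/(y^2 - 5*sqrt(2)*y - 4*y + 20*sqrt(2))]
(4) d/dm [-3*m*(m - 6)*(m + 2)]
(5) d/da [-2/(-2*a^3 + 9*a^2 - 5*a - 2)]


(1) = -0.960000000000000
(2) = -(85.4784*cos(v)^3 + 44.7102*cos(v)^2 + 7.656*cos(v) + 7.2009)*sin(v)/(7.42*cos(v)^3 + 4.4*cos(v)^2 - 0.33*cos(v) - 1.3)^2
(3) = 6/(y^3 - 12*y^2 + 48*y - 64)
(4) = -9*m^2 + 24*m + 36
(5) = 2*(-6*a^2 + 18*a - 5)/(2*a^3 - 9*a^2 + 5*a + 2)^2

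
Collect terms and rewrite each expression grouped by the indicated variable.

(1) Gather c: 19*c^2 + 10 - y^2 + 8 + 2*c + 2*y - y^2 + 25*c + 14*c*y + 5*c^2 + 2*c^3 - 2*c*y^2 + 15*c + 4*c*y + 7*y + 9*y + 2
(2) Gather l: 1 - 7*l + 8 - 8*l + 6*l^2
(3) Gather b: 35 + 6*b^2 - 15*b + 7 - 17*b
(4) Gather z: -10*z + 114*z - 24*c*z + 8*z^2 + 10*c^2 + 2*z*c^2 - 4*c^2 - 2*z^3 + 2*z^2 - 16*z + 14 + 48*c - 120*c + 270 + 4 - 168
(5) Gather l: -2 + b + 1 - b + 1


(1) = 2*c^3 + 24*c^2 + c*(-2*y^2 + 18*y + 42) - 2*y^2 + 18*y + 20
(2) = 6*l^2 - 15*l + 9
(3) = 6*b^2 - 32*b + 42
(4) = 6*c^2 - 72*c - 2*z^3 + 10*z^2 + z*(2*c^2 - 24*c + 88) + 120
(5) = 0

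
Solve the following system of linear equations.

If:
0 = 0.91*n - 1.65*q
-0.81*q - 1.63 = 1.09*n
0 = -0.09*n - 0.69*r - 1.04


Then:
n = -1.06
q = -0.58
r = -1.37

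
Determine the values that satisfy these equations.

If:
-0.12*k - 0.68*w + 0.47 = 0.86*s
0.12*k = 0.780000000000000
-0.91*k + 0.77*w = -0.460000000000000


Then:
k = 6.50
s = -5.96
w = 7.08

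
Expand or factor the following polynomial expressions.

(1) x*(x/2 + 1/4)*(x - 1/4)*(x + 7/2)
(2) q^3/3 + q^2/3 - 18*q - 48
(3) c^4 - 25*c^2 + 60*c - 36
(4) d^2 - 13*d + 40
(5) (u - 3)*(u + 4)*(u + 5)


(1) = x^4/2 + 15*x^3/8 + 3*x^2/8 - 7*x/32
(2) = (q/3 + 1)*(q - 8)*(q + 6)
(3) = (c - 3)*(c - 2)*(c - 1)*(c + 6)
(4) = (d - 8)*(d - 5)
(5) = u^3 + 6*u^2 - 7*u - 60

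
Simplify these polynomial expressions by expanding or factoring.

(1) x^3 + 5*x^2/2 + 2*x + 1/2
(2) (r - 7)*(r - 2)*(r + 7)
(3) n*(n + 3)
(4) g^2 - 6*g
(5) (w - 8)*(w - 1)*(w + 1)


(1) = (x + 1/2)*(x + 1)^2
(2) = r^3 - 2*r^2 - 49*r + 98
(3) = n^2 + 3*n
(4) = g*(g - 6)
(5) = w^3 - 8*w^2 - w + 8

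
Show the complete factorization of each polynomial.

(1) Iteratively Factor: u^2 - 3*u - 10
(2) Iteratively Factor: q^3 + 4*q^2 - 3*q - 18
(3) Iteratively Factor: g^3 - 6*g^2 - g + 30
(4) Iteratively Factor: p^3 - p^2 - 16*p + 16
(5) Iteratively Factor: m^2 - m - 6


(1) = (u - 5)*(u + 2)
(2) = (q + 3)*(q^2 + q - 6) = (q + 3)^2*(q - 2)
(3) = (g + 2)*(g^2 - 8*g + 15) = (g - 5)*(g + 2)*(g - 3)
(4) = (p - 4)*(p^2 + 3*p - 4) = (p - 4)*(p + 4)*(p - 1)
(5) = (m - 3)*(m + 2)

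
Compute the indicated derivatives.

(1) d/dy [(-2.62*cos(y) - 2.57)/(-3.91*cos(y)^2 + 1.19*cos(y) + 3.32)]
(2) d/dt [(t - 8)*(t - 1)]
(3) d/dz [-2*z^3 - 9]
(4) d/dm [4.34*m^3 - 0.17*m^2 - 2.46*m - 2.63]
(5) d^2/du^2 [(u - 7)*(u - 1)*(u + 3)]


(1) = (10.2442*cos(y)^2 + 20.0974*cos(y) + 5.6401)*sin(y)/(15.2881*cos(y)^4 - 9.3058*cos(y)^3 - 24.5463*cos(y)^2 + 7.9016*cos(y) + 11.0224)
(2) = 2*t - 9
(3) = -6*z^2
(4) = 13.02*m^2 - 0.34*m - 2.46
(5) = 6*u - 10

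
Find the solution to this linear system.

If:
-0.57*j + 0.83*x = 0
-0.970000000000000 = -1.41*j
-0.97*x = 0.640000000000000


Then:
No Solution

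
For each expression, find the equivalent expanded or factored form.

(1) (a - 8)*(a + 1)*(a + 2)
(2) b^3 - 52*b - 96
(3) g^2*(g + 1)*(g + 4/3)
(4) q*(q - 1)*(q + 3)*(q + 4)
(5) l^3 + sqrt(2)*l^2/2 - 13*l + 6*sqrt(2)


(1) = a^3 - 5*a^2 - 22*a - 16
(2) = (b - 8)*(b + 2)*(b + 6)
(3) = g^4 + 7*g^3/3 + 4*g^2/3
(4) = q^4 + 6*q^3 + 5*q^2 - 12*q
(5) = (l - 2*sqrt(2))*(l - sqrt(2)/2)*(l + 3*sqrt(2))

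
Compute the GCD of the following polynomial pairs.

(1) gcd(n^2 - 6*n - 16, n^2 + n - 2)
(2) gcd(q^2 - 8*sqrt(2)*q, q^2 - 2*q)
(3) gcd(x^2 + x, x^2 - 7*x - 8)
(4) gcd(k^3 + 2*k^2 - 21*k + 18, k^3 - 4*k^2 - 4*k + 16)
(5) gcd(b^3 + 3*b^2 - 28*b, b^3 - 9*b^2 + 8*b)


(1) = gcd((n - 8)*(n + 2), (n - 1)*(n + 2)) = n + 2
(2) = q
(3) = gcd(x*(x + 1), (x - 8)*(x + 1)) = x + 1
(4) = gcd((k - 3)*(k - 1)*(k + 6), (k - 4)*(k - 2)*(k + 2)) = 1
(5) = b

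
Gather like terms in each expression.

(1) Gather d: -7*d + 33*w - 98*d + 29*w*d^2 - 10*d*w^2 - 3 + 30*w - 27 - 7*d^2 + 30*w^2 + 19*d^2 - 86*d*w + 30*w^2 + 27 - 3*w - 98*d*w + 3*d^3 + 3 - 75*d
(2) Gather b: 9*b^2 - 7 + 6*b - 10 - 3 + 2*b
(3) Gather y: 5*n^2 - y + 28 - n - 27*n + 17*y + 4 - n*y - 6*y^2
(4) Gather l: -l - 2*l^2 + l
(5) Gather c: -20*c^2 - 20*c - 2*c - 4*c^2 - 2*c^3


(1) = 3*d^3 + d^2*(29*w + 12) + d*(-10*w^2 - 184*w - 180) + 60*w^2 + 60*w
(2) = 9*b^2 + 8*b - 20
(3) = 5*n^2 - 28*n - 6*y^2 + y*(16 - n) + 32
(4) = -2*l^2
(5) = -2*c^3 - 24*c^2 - 22*c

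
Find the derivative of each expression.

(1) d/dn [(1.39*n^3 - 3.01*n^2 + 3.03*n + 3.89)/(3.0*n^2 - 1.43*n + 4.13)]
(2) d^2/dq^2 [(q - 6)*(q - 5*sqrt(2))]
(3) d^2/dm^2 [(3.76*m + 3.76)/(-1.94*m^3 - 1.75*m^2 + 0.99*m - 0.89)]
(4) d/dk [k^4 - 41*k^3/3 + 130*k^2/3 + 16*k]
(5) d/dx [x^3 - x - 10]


(1) = (4.17*n^4 - 3.9754*n^3 + 12.4364*n^2 - 48.2026*n + 18.0766)/(9.0*n^4 - 8.58*n^3 + 26.8249*n^2 - 11.8118*n + 17.0569)
(2) = 2
(3) = (-84.906816*m^5 - 246.404832*m^4 - 241.716112*m^3 + 52.142928*m^2 + 113.174496*m - 2.283824)/(7.301384*m^9 + 19.7589*m^8 + 6.645858*m^7 - 4.758113*m^6 + 14.737857*m^5 + 3.066396*m^4 - 5.611827*m^3 + 6.775392*m^2 - 2.352537*m + 0.704969)
(4) = 4*k^3 - 41*k^2 + 260*k/3 + 16
(5) = 3*x^2 - 1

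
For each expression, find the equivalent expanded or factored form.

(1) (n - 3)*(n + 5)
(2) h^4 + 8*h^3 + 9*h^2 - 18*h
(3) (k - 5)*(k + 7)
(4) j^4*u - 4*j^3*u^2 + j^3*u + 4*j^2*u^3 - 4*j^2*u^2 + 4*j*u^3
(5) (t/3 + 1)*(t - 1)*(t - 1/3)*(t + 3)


(1) = n^2 + 2*n - 15
(2) = h*(h - 1)*(h + 3)*(h + 6)
(3) = k^2 + 2*k - 35
(4) = j*(j - 2*u)^2*(j*u + u)
(5) = t^4/3 + 14*t^3/9 + 4*t^2/9 - 10*t/3 + 1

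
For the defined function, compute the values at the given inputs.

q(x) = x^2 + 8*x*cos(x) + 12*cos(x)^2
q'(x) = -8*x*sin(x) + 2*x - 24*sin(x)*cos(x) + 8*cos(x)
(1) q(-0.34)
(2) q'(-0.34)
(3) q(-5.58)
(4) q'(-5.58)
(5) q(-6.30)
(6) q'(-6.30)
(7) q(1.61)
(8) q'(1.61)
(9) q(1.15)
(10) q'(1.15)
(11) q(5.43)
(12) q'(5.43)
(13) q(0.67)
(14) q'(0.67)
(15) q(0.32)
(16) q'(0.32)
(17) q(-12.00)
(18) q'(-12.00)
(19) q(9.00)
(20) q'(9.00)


(1) = 8.22
(2) = 13.50
(3) = 4.07
(4) = 11.97
(5) = 1.29
(6) = -5.05
(7) = 2.11
(8) = -9.02
(9) = 7.08
(10) = -11.78
(11) = 63.24
(12) = 60.74
(13) = 12.02
(14) = -7.40
(15) = 13.35
(16) = 0.26
(17) = 71.54
(18) = 23.39
(19) = 25.36
(20) = -9.95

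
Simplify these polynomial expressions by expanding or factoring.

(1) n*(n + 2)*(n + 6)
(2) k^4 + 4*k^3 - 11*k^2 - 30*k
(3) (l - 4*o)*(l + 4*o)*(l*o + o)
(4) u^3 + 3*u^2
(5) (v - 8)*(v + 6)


(1) = n^3 + 8*n^2 + 12*n
(2) = k*(k - 3)*(k + 2)*(k + 5)
(3) = l^3*o + l^2*o - 16*l*o^3 - 16*o^3
(4) = u^2*(u + 3)
(5) = v^2 - 2*v - 48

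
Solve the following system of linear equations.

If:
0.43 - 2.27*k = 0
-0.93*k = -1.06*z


Then:
k = 0.19
z = 0.17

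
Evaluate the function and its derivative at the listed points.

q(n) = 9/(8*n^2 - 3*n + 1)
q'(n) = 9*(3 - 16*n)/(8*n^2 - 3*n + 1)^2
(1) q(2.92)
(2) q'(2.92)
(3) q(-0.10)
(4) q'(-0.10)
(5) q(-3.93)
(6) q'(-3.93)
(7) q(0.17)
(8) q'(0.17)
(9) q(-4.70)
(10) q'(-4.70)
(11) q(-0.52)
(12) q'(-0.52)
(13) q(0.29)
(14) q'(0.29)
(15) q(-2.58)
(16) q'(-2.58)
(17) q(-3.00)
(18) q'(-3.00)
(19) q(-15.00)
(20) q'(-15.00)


(1) = 0.15
(2) = -0.11
(3) = 6.52
(4) = 21.74
(5) = 0.07
(6) = 0.03
(7) = 12.48
(8) = 4.84
(9) = 0.05
(10) = 0.02
(11) = 1.91
(12) = 4.57
(13) = 11.21
(14) = -22.90
(15) = 0.15
(16) = 0.10
(17) = 0.11
(18) = 0.07
(19) = 0.00
(20) = 0.00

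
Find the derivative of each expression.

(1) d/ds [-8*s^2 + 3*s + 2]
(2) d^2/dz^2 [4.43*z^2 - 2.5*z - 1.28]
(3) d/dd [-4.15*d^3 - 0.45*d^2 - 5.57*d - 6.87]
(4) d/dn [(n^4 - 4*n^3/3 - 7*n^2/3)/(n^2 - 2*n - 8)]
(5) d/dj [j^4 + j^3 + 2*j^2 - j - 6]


(1) = 3 - 16*s
(2) = 8.86000000000000
(3) = -12.45*d^2 - 0.9*d - 5.57
(4) = 2*n*(3*n^4 - 11*n^3 - 40*n^2 + 55*n + 56)/(3*(n^4 - 4*n^3 - 12*n^2 + 32*n + 64))
(5) = 4*j^3 + 3*j^2 + 4*j - 1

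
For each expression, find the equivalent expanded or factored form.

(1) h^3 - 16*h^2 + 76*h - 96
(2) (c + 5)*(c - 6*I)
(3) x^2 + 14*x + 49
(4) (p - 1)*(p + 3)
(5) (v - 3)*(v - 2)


(1) = (h - 8)*(h - 6)*(h - 2)
(2) = c^2 + 5*c - 6*I*c - 30*I
(3) = (x + 7)^2
(4) = p^2 + 2*p - 3
(5) = v^2 - 5*v + 6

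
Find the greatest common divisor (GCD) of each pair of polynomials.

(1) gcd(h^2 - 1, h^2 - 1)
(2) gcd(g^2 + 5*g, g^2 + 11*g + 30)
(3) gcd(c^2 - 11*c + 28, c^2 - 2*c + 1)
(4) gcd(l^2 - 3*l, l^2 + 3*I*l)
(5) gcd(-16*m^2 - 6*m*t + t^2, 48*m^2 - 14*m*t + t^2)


(1) = h^2 - 1
(2) = gcd(g*(g + 5), (g + 5)*(g + 6)) = g + 5
(3) = 1
(4) = gcd(l*(l - 3), l*(l + 3*I)) = l
(5) = gcd((-8*m + t)*(2*m + t), (-8*m + t)*(-6*m + t)) = -8*m + t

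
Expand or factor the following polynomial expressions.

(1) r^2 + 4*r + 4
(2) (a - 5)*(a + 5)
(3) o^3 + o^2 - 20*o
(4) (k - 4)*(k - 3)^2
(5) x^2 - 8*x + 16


(1) = (r + 2)^2
(2) = a^2 - 25
(3) = o*(o - 4)*(o + 5)
(4) = k^3 - 10*k^2 + 33*k - 36
(5) = (x - 4)^2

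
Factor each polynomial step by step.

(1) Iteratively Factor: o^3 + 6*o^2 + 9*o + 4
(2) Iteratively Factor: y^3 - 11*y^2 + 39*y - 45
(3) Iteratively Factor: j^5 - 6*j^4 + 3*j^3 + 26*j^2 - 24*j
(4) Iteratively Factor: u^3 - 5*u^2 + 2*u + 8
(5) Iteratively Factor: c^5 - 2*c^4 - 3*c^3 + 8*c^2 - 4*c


(1) = (o + 1)*(o^2 + 5*o + 4) = (o + 1)^2*(o + 4)
(2) = (y - 3)*(y^2 - 8*y + 15) = (y - 3)^2*(y - 5)
(3) = (j - 3)*(j^4 - 3*j^3 - 6*j^2 + 8*j) = (j - 3)*(j - 1)*(j^3 - 2*j^2 - 8*j) = (j - 4)*(j - 3)*(j - 1)*(j^2 + 2*j) = j*(j - 4)*(j - 3)*(j - 1)*(j + 2)
(4) = (u - 2)*(u^2 - 3*u - 4) = (u - 2)*(u + 1)*(u - 4)
(5) = (c + 2)*(c^4 - 4*c^3 + 5*c^2 - 2*c) = (c - 1)*(c + 2)*(c^3 - 3*c^2 + 2*c) = (c - 1)^2*(c + 2)*(c^2 - 2*c) = c*(c - 1)^2*(c + 2)*(c - 2)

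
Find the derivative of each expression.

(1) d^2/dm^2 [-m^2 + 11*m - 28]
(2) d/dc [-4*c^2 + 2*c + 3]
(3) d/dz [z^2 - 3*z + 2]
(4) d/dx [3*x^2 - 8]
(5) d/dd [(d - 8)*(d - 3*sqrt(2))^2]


(1) = -2
(2) = 2 - 8*c
(3) = 2*z - 3
(4) = 6*x
(5) = (d - 3*sqrt(2))*(3*d - 16 - 3*sqrt(2))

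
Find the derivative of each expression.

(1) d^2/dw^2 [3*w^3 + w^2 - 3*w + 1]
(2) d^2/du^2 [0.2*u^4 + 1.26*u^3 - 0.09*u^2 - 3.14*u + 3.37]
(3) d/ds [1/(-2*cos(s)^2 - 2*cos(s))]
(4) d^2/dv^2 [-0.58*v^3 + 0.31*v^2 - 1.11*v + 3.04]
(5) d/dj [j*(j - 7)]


(1) = 18*w + 2
(2) = 2.4*u^2 + 7.56*u - 0.18
(3) = (-sin(s)/(2*cos(s)^2) - tan(s))/(cos(s) + 1)^2
(4) = 0.62 - 3.48*v
(5) = 2*j - 7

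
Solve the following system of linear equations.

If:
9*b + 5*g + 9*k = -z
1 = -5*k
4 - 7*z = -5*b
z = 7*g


Then:
b = 67/835
g = 15/167
k = -1/5
z = 105/167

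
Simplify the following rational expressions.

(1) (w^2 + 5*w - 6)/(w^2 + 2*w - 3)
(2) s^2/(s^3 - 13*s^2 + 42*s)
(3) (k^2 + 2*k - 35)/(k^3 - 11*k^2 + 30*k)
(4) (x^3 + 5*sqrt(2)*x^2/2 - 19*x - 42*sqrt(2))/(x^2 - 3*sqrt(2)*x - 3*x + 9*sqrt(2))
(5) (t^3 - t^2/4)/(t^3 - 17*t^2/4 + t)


(1) = (w + 6)/(w + 3)
(2) = s/(s^2 - 13*s + 42)
(3) = (k + 7)/(k^2 - 6*k)
(4) = (2*x^2 + 11*sqrt(2)*x + 28)/(2*x - 6)
(5) = t/(t - 4)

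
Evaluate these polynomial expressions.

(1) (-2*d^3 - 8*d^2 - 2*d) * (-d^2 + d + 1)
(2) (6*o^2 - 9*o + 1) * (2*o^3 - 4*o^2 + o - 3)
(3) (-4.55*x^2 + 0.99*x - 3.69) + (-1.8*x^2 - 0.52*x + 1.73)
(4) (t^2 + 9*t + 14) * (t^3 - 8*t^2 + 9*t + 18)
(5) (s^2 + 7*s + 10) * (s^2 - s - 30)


(1) = 2*d^5 + 6*d^4 - 8*d^3 - 10*d^2 - 2*d
(2) = 12*o^5 - 42*o^4 + 44*o^3 - 31*o^2 + 28*o - 3
(3) = -6.35*x^2 + 0.47*x - 1.96
(4) = t^5 + t^4 - 49*t^3 - 13*t^2 + 288*t + 252
(5) = s^4 + 6*s^3 - 27*s^2 - 220*s - 300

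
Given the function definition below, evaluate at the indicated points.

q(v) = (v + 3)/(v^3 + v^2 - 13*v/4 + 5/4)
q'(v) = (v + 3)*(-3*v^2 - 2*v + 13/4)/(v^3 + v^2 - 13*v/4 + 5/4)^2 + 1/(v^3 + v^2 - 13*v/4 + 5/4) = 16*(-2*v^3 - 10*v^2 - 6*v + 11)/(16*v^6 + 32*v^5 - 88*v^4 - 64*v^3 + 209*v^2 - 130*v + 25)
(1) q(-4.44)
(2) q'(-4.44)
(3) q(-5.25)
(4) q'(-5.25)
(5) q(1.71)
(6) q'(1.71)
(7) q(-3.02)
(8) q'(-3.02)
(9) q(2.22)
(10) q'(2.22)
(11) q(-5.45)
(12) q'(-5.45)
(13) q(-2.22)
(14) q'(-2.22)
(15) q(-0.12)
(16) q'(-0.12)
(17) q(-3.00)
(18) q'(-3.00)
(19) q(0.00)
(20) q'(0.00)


(1) = 0.03
(2) = 0.01
(3) = 0.02
(4) = 0.01
(5) = 1.30
(6) = -2.94
(7) = 0.00
(8) = -0.13
(9) = 0.53
(10) = -0.75
(11) = 0.02
(12) = 0.01
(13) = 0.32
(14) = -0.51
(15) = 1.74
(16) = 4.24
(17) = 0.00
(18) = -0.14
(19) = 2.40
(20) = 7.04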